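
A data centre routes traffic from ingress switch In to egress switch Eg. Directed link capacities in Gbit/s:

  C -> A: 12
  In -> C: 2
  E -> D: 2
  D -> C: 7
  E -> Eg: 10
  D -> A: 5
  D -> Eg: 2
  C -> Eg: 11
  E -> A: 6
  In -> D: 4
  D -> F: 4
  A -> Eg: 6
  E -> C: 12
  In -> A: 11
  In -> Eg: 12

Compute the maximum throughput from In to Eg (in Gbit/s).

24

Augment In→Eg: bottleneck 12, flow now 12.
Augment In→D→Eg: bottleneck 2, flow now 14.
Augment In→C→Eg: bottleneck 2, flow now 16.
Augment In→A→Eg: bottleneck 6, flow now 22.
Augment In→D→C→Eg: bottleneck 2, flow now 24.
No augmenting path remains; maximum flow = 24.
In the residual graph, reachable from In: {In, A}.
Min-cut edges: In→D (4), In→C (2), In→Eg (12), A→Eg (6); capacity 4 + 2 + 12 + 6 = 24.
This cut is saturated, so no flow can exceed 24.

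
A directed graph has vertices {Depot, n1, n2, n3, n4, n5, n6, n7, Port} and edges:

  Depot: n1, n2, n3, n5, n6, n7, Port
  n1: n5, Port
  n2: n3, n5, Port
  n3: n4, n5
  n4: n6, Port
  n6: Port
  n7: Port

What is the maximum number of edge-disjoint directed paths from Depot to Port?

Assign every edge capacity 1; by Menger, the answer equals the max flow.
Path Depot→Port (+1); total 1.
Path Depot→n1→Port (+1); total 2.
Path Depot→n2→Port (+1); total 3.
Path Depot→n6→Port (+1); total 4.
Path Depot→n7→Port (+1); total 5.
Path Depot→n3→n4→Port (+1); total 6.
No residual Depot→Port path; max flow = 6.
Certifying cut of size 6: {Depot→Port, Depot→n1, Depot→n2, Depot→n3, Depot→n6, Depot→n7}.

6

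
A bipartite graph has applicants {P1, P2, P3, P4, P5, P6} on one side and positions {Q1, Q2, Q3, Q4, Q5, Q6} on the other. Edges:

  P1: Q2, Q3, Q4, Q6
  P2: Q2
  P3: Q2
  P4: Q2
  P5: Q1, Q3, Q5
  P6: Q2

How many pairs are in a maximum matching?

Unit-capacity flow: source→left, listed edges, right→sink; max matching = max flow.
Augmenting path P1→Q2 (+1); matched 1.
Augmenting path P5→Q1 (+1); matched 2.
Augmenting path P2→Q2→P1→Q3 (+1); matched 3.
No augmenting path remains; maximum matching = 3.
König certificate: {P1, P5, Q2} is a vertex cover of size 3 (every listed pair touches it), so no matching can be larger.

3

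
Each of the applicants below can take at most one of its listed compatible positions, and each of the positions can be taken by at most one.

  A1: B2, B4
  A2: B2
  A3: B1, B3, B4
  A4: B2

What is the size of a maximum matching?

Unit-capacity flow: source→left, listed edges, right→sink; max matching = max flow.
Augmenting path A1→B2 (+1); matched 1.
Augmenting path A3→B1 (+1); matched 2.
Augmenting path A2→B2→A1→B4 (+1); matched 3.
No augmenting path remains; maximum matching = 3.
König certificate: {A1, A3, B2} is a vertex cover of size 3 (every listed pair touches it), so no matching can be larger.

3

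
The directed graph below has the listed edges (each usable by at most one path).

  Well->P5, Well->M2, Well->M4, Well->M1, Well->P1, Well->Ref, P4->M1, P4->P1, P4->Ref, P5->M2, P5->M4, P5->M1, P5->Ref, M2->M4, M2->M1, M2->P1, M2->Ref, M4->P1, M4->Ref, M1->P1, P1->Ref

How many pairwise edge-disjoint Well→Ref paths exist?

Assign every edge capacity 1; by Menger, the answer equals the max flow.
Path Well→Ref (+1); total 1.
Path Well→P5→Ref (+1); total 2.
Path Well→M2→Ref (+1); total 3.
Path Well→M4→Ref (+1); total 4.
Path Well→P1→Ref (+1); total 5.
No residual Well→Ref path; max flow = 5.
Certifying cut of size 5: {P1→Ref, Well→M2, Well→M4, Well→P5, Well→Ref}.

5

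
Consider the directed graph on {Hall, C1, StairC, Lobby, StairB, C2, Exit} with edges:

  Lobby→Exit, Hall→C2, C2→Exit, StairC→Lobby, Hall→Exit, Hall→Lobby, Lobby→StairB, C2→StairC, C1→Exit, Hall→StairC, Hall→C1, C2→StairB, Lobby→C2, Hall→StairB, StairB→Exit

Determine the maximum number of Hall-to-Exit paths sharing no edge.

Assign every edge capacity 1; by Menger, the answer equals the max flow.
Path Hall→Exit (+1); total 1.
Path Hall→C1→Exit (+1); total 2.
Path Hall→Lobby→Exit (+1); total 3.
Path Hall→StairB→Exit (+1); total 4.
Path Hall→C2→Exit (+1); total 5.
No residual Hall→Exit path; max flow = 5.
Certifying cut of size 5: {C2→Exit, Hall→C1, Hall→Exit, Lobby→Exit, StairB→Exit}.

5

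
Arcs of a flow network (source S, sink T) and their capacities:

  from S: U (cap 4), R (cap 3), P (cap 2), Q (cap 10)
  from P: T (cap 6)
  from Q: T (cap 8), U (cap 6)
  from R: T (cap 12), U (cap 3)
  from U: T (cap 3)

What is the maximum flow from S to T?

Augment S→P→T: bottleneck 2, flow now 2.
Augment S→Q→T: bottleneck 8, flow now 10.
Augment S→R→T: bottleneck 3, flow now 13.
Augment S→U→T: bottleneck 3, flow now 16.
No augmenting path remains; maximum flow = 16.
In the residual graph, reachable from S: {S, Q, U}.
Min-cut edges: S→P (2), S→R (3), Q→T (8), U→T (3); capacity 2 + 3 + 8 + 3 = 16.
This cut is saturated, so no flow can exceed 16.

16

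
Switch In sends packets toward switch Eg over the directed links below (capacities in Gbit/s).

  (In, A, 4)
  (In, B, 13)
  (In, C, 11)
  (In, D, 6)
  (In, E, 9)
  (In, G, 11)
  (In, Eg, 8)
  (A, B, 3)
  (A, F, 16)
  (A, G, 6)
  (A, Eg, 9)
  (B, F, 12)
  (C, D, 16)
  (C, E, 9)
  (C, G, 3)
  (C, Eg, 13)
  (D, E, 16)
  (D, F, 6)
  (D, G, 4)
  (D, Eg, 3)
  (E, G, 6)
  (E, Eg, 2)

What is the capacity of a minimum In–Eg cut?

28

Augment In→Eg: bottleneck 8, flow now 8.
Augment In→A→Eg: bottleneck 4, flow now 12.
Augment In→C→Eg: bottleneck 11, flow now 23.
Augment In→D→Eg: bottleneck 3, flow now 26.
Augment In→E→Eg: bottleneck 2, flow now 28.
No augmenting path remains; maximum flow = 28.
By max-flow min-cut, the minimum cut capacity equals the max flow.
In the residual graph, reachable from In: {In, B, D, E, F, G}.
Min-cut edges: In→A (4), In→C (11), In→Eg (8), D→Eg (3), E→Eg (2); capacity 4 + 11 + 8 + 3 + 2 = 28.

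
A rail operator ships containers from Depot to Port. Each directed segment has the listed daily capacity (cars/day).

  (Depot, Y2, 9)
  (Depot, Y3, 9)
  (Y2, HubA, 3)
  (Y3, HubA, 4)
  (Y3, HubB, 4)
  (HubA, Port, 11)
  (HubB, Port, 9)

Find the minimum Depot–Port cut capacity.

Augment Depot→Y2→HubA→Port: bottleneck 3, flow now 3.
Augment Depot→Y3→HubA→Port: bottleneck 4, flow now 7.
Augment Depot→Y3→HubB→Port: bottleneck 4, flow now 11.
No augmenting path remains; maximum flow = 11.
By max-flow min-cut, the minimum cut capacity equals the max flow.
In the residual graph, reachable from Depot: {Depot, Y2, Y3}.
Min-cut edges: Y2→HubA (3), Y3→HubA (4), Y3→HubB (4); capacity 3 + 4 + 4 = 11.

11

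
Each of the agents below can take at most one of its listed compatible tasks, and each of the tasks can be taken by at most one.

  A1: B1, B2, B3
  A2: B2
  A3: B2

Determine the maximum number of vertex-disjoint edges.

2

Unit-capacity flow: source→left, listed edges, right→sink; max matching = max flow.
Augmenting path A1→B1 (+1); matched 1.
Augmenting path A2→B2 (+1); matched 2.
No augmenting path remains; maximum matching = 2.
König certificate: {A1, B2} is a vertex cover of size 2 (every listed pair touches it), so no matching can be larger.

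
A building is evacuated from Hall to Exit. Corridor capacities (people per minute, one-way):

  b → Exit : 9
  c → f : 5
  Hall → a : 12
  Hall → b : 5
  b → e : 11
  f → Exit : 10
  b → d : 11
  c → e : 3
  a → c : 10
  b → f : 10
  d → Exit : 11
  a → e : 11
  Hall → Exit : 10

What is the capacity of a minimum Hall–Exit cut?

Augment Hall→Exit: bottleneck 10, flow now 10.
Augment Hall→b→Exit: bottleneck 5, flow now 15.
Augment Hall→a→c→f→Exit: bottleneck 5, flow now 20.
No augmenting path remains; maximum flow = 20.
By max-flow min-cut, the minimum cut capacity equals the max flow.
In the residual graph, reachable from Hall: {Hall, a, c, e}.
Min-cut edges: Hall→b (5), Hall→Exit (10), c→f (5); capacity 5 + 10 + 5 = 20.

20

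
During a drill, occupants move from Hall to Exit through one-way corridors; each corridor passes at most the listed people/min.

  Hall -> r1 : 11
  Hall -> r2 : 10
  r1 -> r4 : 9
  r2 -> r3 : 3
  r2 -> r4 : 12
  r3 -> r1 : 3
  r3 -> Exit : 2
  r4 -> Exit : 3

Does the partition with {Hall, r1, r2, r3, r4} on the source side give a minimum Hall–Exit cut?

Yes — it is a minimum cut (capacity 5).

Given cut capacity: 2 + 3 = 5.
Augment Hall→r1→r4→Exit: bottleneck 3, flow now 3.
Augment Hall→r2→r3→Exit: bottleneck 2, flow now 5.
No augmenting path remains; maximum flow = 5.
Cut capacity 5 equals the max flow, so it is a minimum cut.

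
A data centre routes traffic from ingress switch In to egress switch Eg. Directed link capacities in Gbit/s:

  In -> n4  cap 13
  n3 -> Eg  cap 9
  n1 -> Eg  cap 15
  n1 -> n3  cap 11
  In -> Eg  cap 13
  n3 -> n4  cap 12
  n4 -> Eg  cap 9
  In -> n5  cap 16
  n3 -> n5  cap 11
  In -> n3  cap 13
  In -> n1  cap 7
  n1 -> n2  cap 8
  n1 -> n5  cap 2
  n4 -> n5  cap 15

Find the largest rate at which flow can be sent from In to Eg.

38

Augment In→Eg: bottleneck 13, flow now 13.
Augment In→n1→Eg: bottleneck 7, flow now 20.
Augment In→n3→Eg: bottleneck 9, flow now 29.
Augment In→n4→Eg: bottleneck 9, flow now 38.
No augmenting path remains; maximum flow = 38.
In the residual graph, reachable from In: {In, n3, n4, n5}.
Min-cut edges: In→n1 (7), In→Eg (13), n3→Eg (9), n4→Eg (9); capacity 7 + 13 + 9 + 9 = 38.
This cut is saturated, so no flow can exceed 38.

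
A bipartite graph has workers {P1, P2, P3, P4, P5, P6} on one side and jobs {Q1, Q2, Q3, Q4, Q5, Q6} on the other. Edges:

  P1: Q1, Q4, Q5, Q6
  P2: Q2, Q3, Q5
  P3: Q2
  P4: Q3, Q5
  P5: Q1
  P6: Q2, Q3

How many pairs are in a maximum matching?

Unit-capacity flow: source→left, listed edges, right→sink; max matching = max flow.
Augmenting path P1→Q1 (+1); matched 1.
Augmenting path P2→Q2 (+1); matched 2.
Augmenting path P4→Q3 (+1); matched 3.
Augmenting path P3→Q2→P2→Q5 (+1); matched 4.
Augmenting path P5→Q1→P1→Q4 (+1); matched 5.
No augmenting path remains; maximum matching = 5.
König certificate: {P1, P5, Q2, Q3, Q5} is a vertex cover of size 5 (every listed pair touches it), so no matching can be larger.

5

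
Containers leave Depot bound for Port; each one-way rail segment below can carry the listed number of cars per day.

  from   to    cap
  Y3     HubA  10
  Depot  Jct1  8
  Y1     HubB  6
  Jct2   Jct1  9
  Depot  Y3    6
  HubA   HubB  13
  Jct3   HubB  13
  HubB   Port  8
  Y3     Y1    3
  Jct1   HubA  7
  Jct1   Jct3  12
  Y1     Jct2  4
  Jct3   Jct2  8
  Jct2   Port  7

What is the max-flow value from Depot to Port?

14

Augment Depot→Jct1→HubA→HubB→Port: bottleneck 7, flow now 7.
Augment Depot→Jct1→Jct3→HubB→Port: bottleneck 1, flow now 8.
Augment Depot→Y3→Y1→Jct2→Port: bottleneck 3, flow now 11.
Augment Depot→Y3→HubA→Jct1→Jct3→Jct2→Port: bottleneck 3, flow now 14. (uses reverse residual edge)
No augmenting path remains; maximum flow = 14.
In the residual graph, reachable from Depot: {Depot}.
Min-cut edges: Depot→Jct1 (8), Depot→Y3 (6); capacity 8 + 6 = 14.
This cut is saturated, so no flow can exceed 14.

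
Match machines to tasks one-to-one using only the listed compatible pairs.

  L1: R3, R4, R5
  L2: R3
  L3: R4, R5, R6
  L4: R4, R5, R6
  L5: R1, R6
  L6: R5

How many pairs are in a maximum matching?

Unit-capacity flow: source→left, listed edges, right→sink; max matching = max flow.
Augmenting path L1→R3 (+1); matched 1.
Augmenting path L3→R4 (+1); matched 2.
Augmenting path L4→R5 (+1); matched 3.
Augmenting path L5→R1 (+1); matched 4.
Augmenting path L6→R5→L4→R6 (+1); matched 5.
No augmenting path remains; maximum matching = 5.
König certificate: {L5, R3, R4, R5, R6} is a vertex cover of size 5 (every listed pair touches it), so no matching can be larger.

5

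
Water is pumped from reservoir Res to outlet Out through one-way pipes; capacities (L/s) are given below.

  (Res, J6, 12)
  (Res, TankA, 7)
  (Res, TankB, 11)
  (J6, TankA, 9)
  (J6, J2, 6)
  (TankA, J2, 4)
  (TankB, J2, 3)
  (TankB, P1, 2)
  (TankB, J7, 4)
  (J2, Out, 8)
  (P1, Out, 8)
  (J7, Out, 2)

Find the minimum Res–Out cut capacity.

Augment Res→J6→J2→Out: bottleneck 6, flow now 6.
Augment Res→TankA→J2→Out: bottleneck 2, flow now 8.
Augment Res→TankB→P1→Out: bottleneck 2, flow now 10.
Augment Res→TankB→J7→Out: bottleneck 2, flow now 12.
No augmenting path remains; maximum flow = 12.
By max-flow min-cut, the minimum cut capacity equals the max flow.
In the residual graph, reachable from Res: {Res, J6, TankA, TankB, J2, J7}.
Min-cut edges: TankB→P1 (2), J2→Out (8), J7→Out (2); capacity 2 + 8 + 2 = 12.

12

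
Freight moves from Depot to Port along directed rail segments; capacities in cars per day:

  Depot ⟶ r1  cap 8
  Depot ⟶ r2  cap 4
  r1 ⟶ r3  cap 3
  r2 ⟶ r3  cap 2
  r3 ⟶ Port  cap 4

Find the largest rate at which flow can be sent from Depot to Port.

4

Augment Depot→r1→r3→Port: bottleneck 3, flow now 3.
Augment Depot→r2→r3→Port: bottleneck 1, flow now 4.
No augmenting path remains; maximum flow = 4.
In the residual graph, reachable from Depot: {Depot, r1, r2, r3}.
Min-cut edges: r3→Port (4); capacity 4 = 4.
This cut is saturated, so no flow can exceed 4.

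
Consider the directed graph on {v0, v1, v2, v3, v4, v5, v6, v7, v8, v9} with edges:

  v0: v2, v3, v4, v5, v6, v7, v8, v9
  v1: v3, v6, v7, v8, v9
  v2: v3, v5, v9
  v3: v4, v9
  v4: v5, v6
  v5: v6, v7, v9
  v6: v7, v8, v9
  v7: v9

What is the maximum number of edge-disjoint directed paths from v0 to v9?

Assign every edge capacity 1; by Menger, the answer equals the max flow.
Path v0→v9 (+1); total 1.
Path v0→v2→v9 (+1); total 2.
Path v0→v3→v9 (+1); total 3.
Path v0→v5→v9 (+1); total 4.
Path v0→v6→v9 (+1); total 5.
Path v0→v7→v9 (+1); total 6.
No residual v0→v9 path; max flow = 6.
Certifying cut of size 6: {v0→v2, v0→v3, v0→v9, v5→v9, v6→v9, v7→v9}.

6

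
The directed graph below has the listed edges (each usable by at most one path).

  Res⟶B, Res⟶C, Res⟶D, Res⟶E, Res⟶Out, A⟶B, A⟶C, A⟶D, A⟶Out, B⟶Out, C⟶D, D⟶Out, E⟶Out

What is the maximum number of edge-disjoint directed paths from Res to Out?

4

Assign every edge capacity 1; by Menger, the answer equals the max flow.
Path Res→Out (+1); total 1.
Path Res→B→Out (+1); total 2.
Path Res→D→Out (+1); total 3.
Path Res→E→Out (+1); total 4.
No residual Res→Out path; max flow = 4.
Certifying cut of size 4: {D→Out, Res→B, Res→E, Res→Out}.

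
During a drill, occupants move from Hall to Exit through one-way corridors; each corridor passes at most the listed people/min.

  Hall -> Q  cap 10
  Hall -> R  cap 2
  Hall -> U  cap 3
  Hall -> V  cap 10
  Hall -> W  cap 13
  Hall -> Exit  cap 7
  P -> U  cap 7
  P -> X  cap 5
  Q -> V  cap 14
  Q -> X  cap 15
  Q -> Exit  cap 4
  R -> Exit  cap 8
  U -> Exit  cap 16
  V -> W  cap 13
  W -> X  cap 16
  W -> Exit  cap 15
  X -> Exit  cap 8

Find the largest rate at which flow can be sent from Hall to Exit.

Augment Hall→Exit: bottleneck 7, flow now 7.
Augment Hall→Q→Exit: bottleneck 4, flow now 11.
Augment Hall→R→Exit: bottleneck 2, flow now 13.
Augment Hall→U→Exit: bottleneck 3, flow now 16.
Augment Hall→W→Exit: bottleneck 13, flow now 29.
Augment Hall→Q→X→Exit: bottleneck 6, flow now 35.
Augment Hall→V→W→Exit: bottleneck 2, flow now 37.
Augment Hall→V→W→X→Exit: bottleneck 2, flow now 39.
No augmenting path remains; maximum flow = 39.
In the residual graph, reachable from Hall: {Hall, Q, V, W, X}.
Min-cut edges: Hall→R (2), Hall→U (3), Hall→Exit (7), Q→Exit (4), W→Exit (15), X→Exit (8); capacity 2 + 3 + 7 + 4 + 15 + 8 = 39.
This cut is saturated, so no flow can exceed 39.

39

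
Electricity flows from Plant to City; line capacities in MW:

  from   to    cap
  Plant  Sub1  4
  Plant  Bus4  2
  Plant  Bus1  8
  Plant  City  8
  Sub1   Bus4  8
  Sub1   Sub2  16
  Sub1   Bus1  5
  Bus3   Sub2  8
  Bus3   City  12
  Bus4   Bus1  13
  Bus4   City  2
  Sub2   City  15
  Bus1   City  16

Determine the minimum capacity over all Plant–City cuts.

Augment Plant→City: bottleneck 8, flow now 8.
Augment Plant→Bus4→City: bottleneck 2, flow now 10.
Augment Plant→Bus1→City: bottleneck 8, flow now 18.
Augment Plant→Sub1→Sub2→City: bottleneck 4, flow now 22.
No augmenting path remains; maximum flow = 22.
By max-flow min-cut, the minimum cut capacity equals the max flow.
In the residual graph, reachable from Plant: {Plant}.
Min-cut edges: Plant→Sub1 (4), Plant→Bus4 (2), Plant→Bus1 (8), Plant→City (8); capacity 4 + 2 + 8 + 8 = 22.

22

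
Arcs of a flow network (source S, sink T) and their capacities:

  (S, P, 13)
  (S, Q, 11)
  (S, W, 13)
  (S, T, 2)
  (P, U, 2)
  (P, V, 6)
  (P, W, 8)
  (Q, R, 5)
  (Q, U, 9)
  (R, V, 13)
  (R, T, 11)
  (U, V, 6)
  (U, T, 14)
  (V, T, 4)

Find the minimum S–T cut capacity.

19

Augment S→T: bottleneck 2, flow now 2.
Augment S→P→U→T: bottleneck 2, flow now 4.
Augment S→P→V→T: bottleneck 4, flow now 8.
Augment S→Q→R→T: bottleneck 5, flow now 13.
Augment S→Q→U→T: bottleneck 6, flow now 19.
No augmenting path remains; maximum flow = 19.
By max-flow min-cut, the minimum cut capacity equals the max flow.
In the residual graph, reachable from S: {S, P, V, W}.
Min-cut edges: S→Q (11), S→T (2), P→U (2), V→T (4); capacity 11 + 2 + 2 + 4 = 19.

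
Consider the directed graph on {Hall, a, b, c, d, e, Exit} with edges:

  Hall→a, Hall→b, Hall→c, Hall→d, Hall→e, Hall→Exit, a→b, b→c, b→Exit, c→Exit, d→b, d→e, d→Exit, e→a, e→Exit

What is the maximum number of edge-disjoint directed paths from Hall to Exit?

Assign every edge capacity 1; by Menger, the answer equals the max flow.
Path Hall→Exit (+1); total 1.
Path Hall→b→Exit (+1); total 2.
Path Hall→c→Exit (+1); total 3.
Path Hall→d→Exit (+1); total 4.
Path Hall→e→Exit (+1); total 5.
No residual Hall→Exit path; max flow = 5.
Certifying cut of size 5: {Hall→Exit, Hall→d, Hall→e, b→Exit, c→Exit}.

5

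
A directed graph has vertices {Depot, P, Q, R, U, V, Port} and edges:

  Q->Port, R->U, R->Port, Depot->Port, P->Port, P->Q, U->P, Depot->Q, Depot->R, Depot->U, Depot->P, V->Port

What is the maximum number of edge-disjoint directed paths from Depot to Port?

Assign every edge capacity 1; by Menger, the answer equals the max flow.
Path Depot→Port (+1); total 1.
Path Depot→P→Port (+1); total 2.
Path Depot→Q→Port (+1); total 3.
Path Depot→R→Port (+1); total 4.
No residual Depot→Port path; max flow = 4.
Certifying cut of size 4: {Depot→Port, Depot→R, P→Port, Q→Port}.

4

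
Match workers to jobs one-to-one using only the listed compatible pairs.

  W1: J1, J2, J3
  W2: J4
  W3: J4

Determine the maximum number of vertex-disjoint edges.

2

Unit-capacity flow: source→left, listed edges, right→sink; max matching = max flow.
Augmenting path W1→J1 (+1); matched 1.
Augmenting path W2→J4 (+1); matched 2.
No augmenting path remains; maximum matching = 2.
König certificate: {W1, J4} is a vertex cover of size 2 (every listed pair touches it), so no matching can be larger.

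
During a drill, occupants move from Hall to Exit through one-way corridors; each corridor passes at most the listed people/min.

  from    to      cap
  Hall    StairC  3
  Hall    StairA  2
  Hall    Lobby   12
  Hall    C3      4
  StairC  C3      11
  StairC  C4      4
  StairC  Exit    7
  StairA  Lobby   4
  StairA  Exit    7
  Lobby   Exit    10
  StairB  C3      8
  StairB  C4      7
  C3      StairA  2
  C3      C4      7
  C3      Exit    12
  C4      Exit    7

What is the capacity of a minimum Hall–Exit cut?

19

Augment Hall→StairC→Exit: bottleneck 3, flow now 3.
Augment Hall→StairA→Exit: bottleneck 2, flow now 5.
Augment Hall→Lobby→Exit: bottleneck 10, flow now 15.
Augment Hall→C3→Exit: bottleneck 4, flow now 19.
No augmenting path remains; maximum flow = 19.
By max-flow min-cut, the minimum cut capacity equals the max flow.
In the residual graph, reachable from Hall: {Hall, Lobby}.
Min-cut edges: Hall→StairC (3), Hall→StairA (2), Hall→C3 (4), Lobby→Exit (10); capacity 3 + 2 + 4 + 10 = 19.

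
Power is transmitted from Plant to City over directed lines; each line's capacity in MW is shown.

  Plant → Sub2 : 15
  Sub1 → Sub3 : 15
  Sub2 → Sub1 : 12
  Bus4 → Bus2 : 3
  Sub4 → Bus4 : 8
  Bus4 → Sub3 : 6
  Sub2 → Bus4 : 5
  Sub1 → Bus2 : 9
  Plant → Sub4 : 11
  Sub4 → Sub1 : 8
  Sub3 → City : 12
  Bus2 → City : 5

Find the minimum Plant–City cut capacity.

17

Augment Plant→Sub2→Bus4→Bus2→City: bottleneck 3, flow now 3.
Augment Plant→Sub2→Bus4→Sub3→City: bottleneck 2, flow now 5.
Augment Plant→Sub2→Sub1→Bus2→City: bottleneck 2, flow now 7.
Augment Plant→Sub2→Sub1→Sub3→City: bottleneck 8, flow now 15.
Augment Plant→Sub4→Bus4→Sub3→City: bottleneck 2, flow now 17.
No augmenting path remains; maximum flow = 17.
By max-flow min-cut, the minimum cut capacity equals the max flow.
In the residual graph, reachable from Plant: {Plant, Sub2, Sub4, Bus4, Sub1, Bus2, Sub3}.
Min-cut edges: Bus2→City (5), Sub3→City (12); capacity 5 + 12 = 17.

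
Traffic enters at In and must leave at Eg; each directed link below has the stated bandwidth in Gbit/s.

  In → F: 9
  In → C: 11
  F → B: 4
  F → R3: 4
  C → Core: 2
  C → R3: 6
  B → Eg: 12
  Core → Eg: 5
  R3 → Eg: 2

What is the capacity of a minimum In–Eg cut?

Augment In→F→B→Eg: bottleneck 4, flow now 4.
Augment In→F→R3→Eg: bottleneck 2, flow now 6.
Augment In→C→Core→Eg: bottleneck 2, flow now 8.
No augmenting path remains; maximum flow = 8.
By max-flow min-cut, the minimum cut capacity equals the max flow.
In the residual graph, reachable from In: {In, F, C, R3}.
Min-cut edges: F→B (4), C→Core (2), R3→Eg (2); capacity 4 + 2 + 2 = 8.

8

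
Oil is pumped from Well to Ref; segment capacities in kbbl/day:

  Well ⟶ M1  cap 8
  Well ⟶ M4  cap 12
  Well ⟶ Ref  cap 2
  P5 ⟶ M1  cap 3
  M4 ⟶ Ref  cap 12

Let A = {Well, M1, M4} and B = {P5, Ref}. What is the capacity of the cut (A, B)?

Edges leaving {Well, M1, M4}: Well→Ref (2), M4→Ref (12).
Cut capacity = 2 + 12 = 14.

14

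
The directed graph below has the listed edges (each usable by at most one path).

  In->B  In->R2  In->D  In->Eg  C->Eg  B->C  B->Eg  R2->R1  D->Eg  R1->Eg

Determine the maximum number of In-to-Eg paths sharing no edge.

4

Assign every edge capacity 1; by Menger, the answer equals the max flow.
Path In→Eg (+1); total 1.
Path In→B→Eg (+1); total 2.
Path In→D→Eg (+1); total 3.
Path In→R2→R1→Eg (+1); total 4.
No residual In→Eg path; max flow = 4.
Certifying cut of size 4: {In→B, In→D, In→Eg, In→R2}.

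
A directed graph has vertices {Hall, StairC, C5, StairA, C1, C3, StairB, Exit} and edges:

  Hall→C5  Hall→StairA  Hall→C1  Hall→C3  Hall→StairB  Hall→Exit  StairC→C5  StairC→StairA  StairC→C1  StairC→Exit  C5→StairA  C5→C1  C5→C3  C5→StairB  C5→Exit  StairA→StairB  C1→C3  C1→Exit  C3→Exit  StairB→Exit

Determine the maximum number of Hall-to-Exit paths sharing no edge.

Assign every edge capacity 1; by Menger, the answer equals the max flow.
Path Hall→Exit (+1); total 1.
Path Hall→C5→Exit (+1); total 2.
Path Hall→C1→Exit (+1); total 3.
Path Hall→C3→Exit (+1); total 4.
Path Hall→StairB→Exit (+1); total 5.
No residual Hall→Exit path; max flow = 5.
Certifying cut of size 5: {Hall→C1, Hall→C3, Hall→C5, Hall→Exit, StairB→Exit}.

5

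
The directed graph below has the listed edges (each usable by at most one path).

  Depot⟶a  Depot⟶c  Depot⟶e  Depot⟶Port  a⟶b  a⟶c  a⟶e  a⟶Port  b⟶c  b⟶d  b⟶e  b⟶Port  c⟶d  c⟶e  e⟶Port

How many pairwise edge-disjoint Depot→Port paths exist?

3

Assign every edge capacity 1; by Menger, the answer equals the max flow.
Path Depot→Port (+1); total 1.
Path Depot→a→Port (+1); total 2.
Path Depot→e→Port (+1); total 3.
No residual Depot→Port path; max flow = 3.
Certifying cut of size 3: {Depot→Port, Depot→a, e→Port}.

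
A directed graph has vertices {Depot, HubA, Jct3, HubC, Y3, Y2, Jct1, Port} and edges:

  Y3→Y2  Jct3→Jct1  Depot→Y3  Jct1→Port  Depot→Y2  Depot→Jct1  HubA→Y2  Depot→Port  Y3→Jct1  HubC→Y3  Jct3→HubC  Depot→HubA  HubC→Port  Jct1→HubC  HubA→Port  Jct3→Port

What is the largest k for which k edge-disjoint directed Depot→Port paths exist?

4

Assign every edge capacity 1; by Menger, the answer equals the max flow.
Path Depot→Port (+1); total 1.
Path Depot→HubA→Port (+1); total 2.
Path Depot→Jct1→Port (+1); total 3.
Path Depot→Y3→Jct1→HubC→Port (+1); total 4.
No residual Depot→Port path; max flow = 4.
Certifying cut of size 4: {Depot→HubA, Depot→Jct1, Depot→Port, Depot→Y3}.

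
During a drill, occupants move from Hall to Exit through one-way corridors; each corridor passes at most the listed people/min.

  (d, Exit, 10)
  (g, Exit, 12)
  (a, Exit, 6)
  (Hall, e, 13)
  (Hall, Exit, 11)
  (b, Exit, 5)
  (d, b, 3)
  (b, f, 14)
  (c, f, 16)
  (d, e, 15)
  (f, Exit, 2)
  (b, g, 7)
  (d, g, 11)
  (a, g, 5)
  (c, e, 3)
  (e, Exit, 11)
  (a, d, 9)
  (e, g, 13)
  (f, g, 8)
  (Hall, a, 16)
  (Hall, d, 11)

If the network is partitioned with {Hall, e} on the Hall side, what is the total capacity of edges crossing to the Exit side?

Edges leaving {Hall, e}: Hall→a (16), Hall→d (11), Hall→Exit (11), e→g (13), e→Exit (11).
Cut capacity = 16 + 11 + 11 + 13 + 11 = 62.

62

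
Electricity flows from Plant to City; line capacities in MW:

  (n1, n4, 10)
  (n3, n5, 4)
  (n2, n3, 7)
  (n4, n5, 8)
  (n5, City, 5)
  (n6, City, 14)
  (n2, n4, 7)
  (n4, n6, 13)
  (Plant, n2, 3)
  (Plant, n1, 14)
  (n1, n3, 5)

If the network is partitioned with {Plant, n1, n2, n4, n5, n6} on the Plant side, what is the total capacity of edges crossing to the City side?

31

Edges leaving {Plant, n1, n2, n4, n5, n6}: n1→n3 (5), n2→n3 (7), n5→City (5), n6→City (14).
Cut capacity = 5 + 7 + 5 + 14 = 31.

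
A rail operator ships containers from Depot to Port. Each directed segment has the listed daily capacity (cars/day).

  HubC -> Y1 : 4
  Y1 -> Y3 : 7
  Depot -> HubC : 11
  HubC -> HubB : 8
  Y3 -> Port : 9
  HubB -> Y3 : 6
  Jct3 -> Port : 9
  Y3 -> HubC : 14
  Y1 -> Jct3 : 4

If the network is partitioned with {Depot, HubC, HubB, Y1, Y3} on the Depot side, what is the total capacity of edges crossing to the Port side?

Edges leaving {Depot, HubC, HubB, Y1, Y3}: Y1→Jct3 (4), Y3→Port (9).
Cut capacity = 4 + 9 = 13.

13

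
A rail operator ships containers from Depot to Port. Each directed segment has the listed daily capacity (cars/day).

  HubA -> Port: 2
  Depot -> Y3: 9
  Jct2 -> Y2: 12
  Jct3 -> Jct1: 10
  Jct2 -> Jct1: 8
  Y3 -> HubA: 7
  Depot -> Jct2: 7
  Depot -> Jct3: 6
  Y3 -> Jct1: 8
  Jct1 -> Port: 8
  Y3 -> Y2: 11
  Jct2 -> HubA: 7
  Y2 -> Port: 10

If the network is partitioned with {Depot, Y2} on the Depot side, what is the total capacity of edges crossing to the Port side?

Edges leaving {Depot, Y2}: Depot→Jct2 (7), Depot→Jct3 (6), Depot→Y3 (9), Y2→Port (10).
Cut capacity = 7 + 6 + 9 + 10 = 32.

32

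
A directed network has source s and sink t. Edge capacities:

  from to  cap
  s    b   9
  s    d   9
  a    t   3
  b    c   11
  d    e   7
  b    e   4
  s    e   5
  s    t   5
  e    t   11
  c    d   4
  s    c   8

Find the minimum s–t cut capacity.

Augment s→t: bottleneck 5, flow now 5.
Augment s→e→t: bottleneck 5, flow now 10.
Augment s→b→e→t: bottleneck 4, flow now 14.
Augment s→d→e→t: bottleneck 2, flow now 16.
No augmenting path remains; maximum flow = 16.
By max-flow min-cut, the minimum cut capacity equals the max flow.
In the residual graph, reachable from s: {s, b, c, d, e}.
Min-cut edges: s→t (5), e→t (11); capacity 5 + 11 = 16.

16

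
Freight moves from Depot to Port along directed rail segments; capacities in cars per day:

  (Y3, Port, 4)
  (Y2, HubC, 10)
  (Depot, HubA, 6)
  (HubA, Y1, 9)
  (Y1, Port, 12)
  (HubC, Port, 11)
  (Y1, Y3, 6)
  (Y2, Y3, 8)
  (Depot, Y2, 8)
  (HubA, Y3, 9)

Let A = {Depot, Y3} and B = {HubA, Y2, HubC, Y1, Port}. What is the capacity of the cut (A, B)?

Edges leaving {Depot, Y3}: Depot→HubA (6), Depot→Y2 (8), Y3→Port (4).
Cut capacity = 6 + 8 + 4 = 18.

18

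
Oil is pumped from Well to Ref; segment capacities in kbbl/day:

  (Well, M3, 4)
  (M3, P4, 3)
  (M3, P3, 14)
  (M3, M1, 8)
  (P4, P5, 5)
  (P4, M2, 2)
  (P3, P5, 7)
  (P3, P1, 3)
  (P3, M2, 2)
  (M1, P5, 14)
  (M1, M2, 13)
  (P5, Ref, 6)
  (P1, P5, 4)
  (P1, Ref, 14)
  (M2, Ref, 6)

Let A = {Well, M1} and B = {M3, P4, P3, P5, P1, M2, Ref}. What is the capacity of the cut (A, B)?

Edges leaving {Well, M1}: Well→M3 (4), M1→P5 (14), M1→M2 (13).
Cut capacity = 4 + 14 + 13 = 31.

31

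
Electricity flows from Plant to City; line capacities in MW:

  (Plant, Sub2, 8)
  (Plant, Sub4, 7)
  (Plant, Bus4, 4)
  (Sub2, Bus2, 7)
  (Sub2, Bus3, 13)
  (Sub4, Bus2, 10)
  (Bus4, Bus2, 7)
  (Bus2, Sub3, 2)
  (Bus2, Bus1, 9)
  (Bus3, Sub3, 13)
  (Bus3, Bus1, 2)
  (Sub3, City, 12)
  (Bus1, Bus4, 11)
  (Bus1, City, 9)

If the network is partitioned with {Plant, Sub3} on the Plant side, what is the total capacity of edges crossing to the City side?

31

Edges leaving {Plant, Sub3}: Plant→Sub2 (8), Plant→Sub4 (7), Plant→Bus4 (4), Sub3→City (12).
Cut capacity = 8 + 7 + 4 + 12 = 31.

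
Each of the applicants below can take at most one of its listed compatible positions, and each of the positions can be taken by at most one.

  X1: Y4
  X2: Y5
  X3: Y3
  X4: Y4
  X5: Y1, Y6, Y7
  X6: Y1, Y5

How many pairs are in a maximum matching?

Unit-capacity flow: source→left, listed edges, right→sink; max matching = max flow.
Augmenting path X1→Y4 (+1); matched 1.
Augmenting path X2→Y5 (+1); matched 2.
Augmenting path X3→Y3 (+1); matched 3.
Augmenting path X5→Y1 (+1); matched 4.
Augmenting path X6→Y1→X5→Y6 (+1); matched 5.
No augmenting path remains; maximum matching = 5.
König certificate: {X2, X3, X5, X6, Y4} is a vertex cover of size 5 (every listed pair touches it), so no matching can be larger.

5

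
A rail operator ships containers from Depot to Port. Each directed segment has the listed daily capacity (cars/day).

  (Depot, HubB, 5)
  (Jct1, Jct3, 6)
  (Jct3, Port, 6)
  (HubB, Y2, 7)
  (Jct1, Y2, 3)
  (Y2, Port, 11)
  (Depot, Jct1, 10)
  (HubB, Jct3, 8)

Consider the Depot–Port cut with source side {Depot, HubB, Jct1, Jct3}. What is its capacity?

Edges leaving {Depot, HubB, Jct1, Jct3}: HubB→Y2 (7), Jct1→Y2 (3), Jct3→Port (6).
Cut capacity = 7 + 3 + 6 = 16.

16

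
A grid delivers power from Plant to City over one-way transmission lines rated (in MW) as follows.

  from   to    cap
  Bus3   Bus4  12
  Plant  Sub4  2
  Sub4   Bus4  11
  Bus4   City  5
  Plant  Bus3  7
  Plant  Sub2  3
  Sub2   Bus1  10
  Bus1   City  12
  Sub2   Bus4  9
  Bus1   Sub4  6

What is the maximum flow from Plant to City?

8

Augment Plant→Sub2→Bus4→City: bottleneck 3, flow now 3.
Augment Plant→Sub4→Bus4→City: bottleneck 2, flow now 5.
Augment Plant→Bus3→Bus4→Sub2→Bus1→City: bottleneck 3, flow now 8. (uses reverse residual edge)
No augmenting path remains; maximum flow = 8.
In the residual graph, reachable from Plant: {Plant, Sub4, Bus3, Bus4}.
Min-cut edges: Plant→Sub2 (3), Bus4→City (5); capacity 3 + 5 = 8.
This cut is saturated, so no flow can exceed 8.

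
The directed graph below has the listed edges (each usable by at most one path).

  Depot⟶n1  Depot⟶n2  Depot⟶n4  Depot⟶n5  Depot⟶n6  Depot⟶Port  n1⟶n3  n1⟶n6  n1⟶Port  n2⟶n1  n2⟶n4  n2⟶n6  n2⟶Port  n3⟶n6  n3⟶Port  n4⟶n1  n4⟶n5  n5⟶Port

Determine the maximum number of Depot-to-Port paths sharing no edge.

Assign every edge capacity 1; by Menger, the answer equals the max flow.
Path Depot→Port (+1); total 1.
Path Depot→n1→Port (+1); total 2.
Path Depot→n2→Port (+1); total 3.
Path Depot→n5→Port (+1); total 4.
Path Depot→n4→n1→n3→Port (+1); total 5.
No residual Depot→Port path; max flow = 5.
Certifying cut of size 5: {Depot→Port, Depot→n1, Depot→n2, Depot→n4, Depot→n5}.

5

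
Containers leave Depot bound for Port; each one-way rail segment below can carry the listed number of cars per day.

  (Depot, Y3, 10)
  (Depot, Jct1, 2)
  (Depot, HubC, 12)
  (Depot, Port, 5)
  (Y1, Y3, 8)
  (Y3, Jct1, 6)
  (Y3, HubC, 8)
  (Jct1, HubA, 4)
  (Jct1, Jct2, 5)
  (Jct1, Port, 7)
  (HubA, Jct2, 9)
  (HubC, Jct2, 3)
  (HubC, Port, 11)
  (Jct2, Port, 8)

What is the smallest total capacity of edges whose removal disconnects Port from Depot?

Augment Depot→Port: bottleneck 5, flow now 5.
Augment Depot→Jct1→Port: bottleneck 2, flow now 7.
Augment Depot→HubC→Port: bottleneck 11, flow now 18.
Augment Depot→Y3→Jct1→Port: bottleneck 5, flow now 23.
Augment Depot→HubC→Jct2→Port: bottleneck 1, flow now 24.
Augment Depot→Y3→Jct1→Jct2→Port: bottleneck 1, flow now 25.
Augment Depot→Y3→HubC→Jct2→Port: bottleneck 2, flow now 27.
No augmenting path remains; maximum flow = 27.
By max-flow min-cut, the minimum cut capacity equals the max flow.
In the residual graph, reachable from Depot: {Depot, Y3, HubC}.
Min-cut edges: Depot→Jct1 (2), Depot→Port (5), Y3→Jct1 (6), HubC→Jct2 (3), HubC→Port (11); capacity 2 + 5 + 6 + 3 + 11 = 27.

27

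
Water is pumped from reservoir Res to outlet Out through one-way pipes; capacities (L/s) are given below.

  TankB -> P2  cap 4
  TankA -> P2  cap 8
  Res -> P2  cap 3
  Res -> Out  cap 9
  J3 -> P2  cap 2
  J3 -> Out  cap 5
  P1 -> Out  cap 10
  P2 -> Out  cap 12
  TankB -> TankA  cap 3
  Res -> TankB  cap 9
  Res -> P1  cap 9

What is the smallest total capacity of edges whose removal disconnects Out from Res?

28

Augment Res→Out: bottleneck 9, flow now 9.
Augment Res→P1→Out: bottleneck 9, flow now 18.
Augment Res→P2→Out: bottleneck 3, flow now 21.
Augment Res→TankB→P2→Out: bottleneck 4, flow now 25.
Augment Res→TankB→TankA→P2→Out: bottleneck 3, flow now 28.
No augmenting path remains; maximum flow = 28.
By max-flow min-cut, the minimum cut capacity equals the max flow.
In the residual graph, reachable from Res: {Res, TankB}.
Min-cut edges: Res→P1 (9), Res→P2 (3), Res→Out (9), TankB→TankA (3), TankB→P2 (4); capacity 9 + 3 + 9 + 3 + 4 = 28.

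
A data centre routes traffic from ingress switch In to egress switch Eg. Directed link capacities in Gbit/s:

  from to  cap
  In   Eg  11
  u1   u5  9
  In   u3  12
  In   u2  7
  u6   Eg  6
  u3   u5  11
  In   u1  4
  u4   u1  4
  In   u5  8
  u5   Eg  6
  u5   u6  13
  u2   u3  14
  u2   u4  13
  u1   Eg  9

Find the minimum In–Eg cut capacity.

31

Augment In→Eg: bottleneck 11, flow now 11.
Augment In→u1→Eg: bottleneck 4, flow now 15.
Augment In→u5→Eg: bottleneck 6, flow now 21.
Augment In→u5→u6→Eg: bottleneck 2, flow now 23.
Augment In→u2→u4→u1→Eg: bottleneck 4, flow now 27.
Augment In→u3→u5→u6→Eg: bottleneck 4, flow now 31.
No augmenting path remains; maximum flow = 31.
By max-flow min-cut, the minimum cut capacity equals the max flow.
In the residual graph, reachable from In: {In, u2, u3, u4, u5, u6}.
Min-cut edges: In→u1 (4), In→Eg (11), u4→u1 (4), u5→Eg (6), u6→Eg (6); capacity 4 + 11 + 4 + 6 + 6 = 31.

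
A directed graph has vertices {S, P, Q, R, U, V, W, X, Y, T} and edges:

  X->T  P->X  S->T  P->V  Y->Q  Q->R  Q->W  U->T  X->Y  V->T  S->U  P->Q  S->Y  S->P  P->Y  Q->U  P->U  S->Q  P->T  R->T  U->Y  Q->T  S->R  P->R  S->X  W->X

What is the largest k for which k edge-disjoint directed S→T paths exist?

Assign every edge capacity 1; by Menger, the answer equals the max flow.
Path S→T (+1); total 1.
Path S→P→T (+1); total 2.
Path S→Q→T (+1); total 3.
Path S→R→T (+1); total 4.
Path S→U→T (+1); total 5.
Path S→X→T (+1); total 6.
No residual S→T path; max flow = 6.
Certifying cut of size 6: {Q→T, R→T, S→P, S→T, U→T, X→T}.

6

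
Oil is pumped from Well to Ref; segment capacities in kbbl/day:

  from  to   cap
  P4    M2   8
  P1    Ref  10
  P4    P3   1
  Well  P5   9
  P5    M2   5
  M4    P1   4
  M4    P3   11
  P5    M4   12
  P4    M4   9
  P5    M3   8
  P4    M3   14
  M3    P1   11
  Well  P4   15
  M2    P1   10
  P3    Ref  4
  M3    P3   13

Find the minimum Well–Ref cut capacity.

Augment Well→P4→P3→Ref: bottleneck 1, flow now 1.
Augment Well→P5→M3→P1→Ref: bottleneck 8, flow now 9.
Augment Well→P5→M4→P1→Ref: bottleneck 1, flow now 10.
Augment Well→P4→M3→P1→Ref: bottleneck 1, flow now 11.
Augment Well→P4→M3→P3→Ref: bottleneck 3, flow now 14.
No augmenting path remains; maximum flow = 14.
By max-flow min-cut, the minimum cut capacity equals the max flow.
In the residual graph, reachable from Well: {Well, P5, P4, M3, M4, M2, P1, P3}.
Min-cut edges: P1→Ref (10), P3→Ref (4); capacity 10 + 4 = 14.

14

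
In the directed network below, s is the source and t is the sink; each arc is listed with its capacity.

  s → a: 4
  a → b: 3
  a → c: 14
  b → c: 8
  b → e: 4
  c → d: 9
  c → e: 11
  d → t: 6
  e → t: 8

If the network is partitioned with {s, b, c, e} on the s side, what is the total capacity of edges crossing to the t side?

21

Edges leaving {s, b, c, e}: s→a (4), c→d (9), e→t (8).
Cut capacity = 4 + 9 + 8 = 21.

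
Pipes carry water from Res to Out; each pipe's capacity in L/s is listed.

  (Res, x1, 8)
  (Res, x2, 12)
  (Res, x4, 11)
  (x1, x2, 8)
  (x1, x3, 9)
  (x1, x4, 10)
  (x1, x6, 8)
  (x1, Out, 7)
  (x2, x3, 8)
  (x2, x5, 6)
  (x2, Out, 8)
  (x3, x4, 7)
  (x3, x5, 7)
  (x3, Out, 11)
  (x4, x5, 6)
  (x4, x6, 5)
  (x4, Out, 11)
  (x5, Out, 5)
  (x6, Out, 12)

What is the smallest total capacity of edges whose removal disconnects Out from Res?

31

Augment Res→x1→Out: bottleneck 7, flow now 7.
Augment Res→x2→Out: bottleneck 8, flow now 15.
Augment Res→x4→Out: bottleneck 11, flow now 26.
Augment Res→x1→x3→Out: bottleneck 1, flow now 27.
Augment Res→x2→x3→Out: bottleneck 4, flow now 31.
No augmenting path remains; maximum flow = 31.
By max-flow min-cut, the minimum cut capacity equals the max flow.
In the residual graph, reachable from Res: {Res}.
Min-cut edges: Res→x1 (8), Res→x2 (12), Res→x4 (11); capacity 8 + 12 + 11 = 31.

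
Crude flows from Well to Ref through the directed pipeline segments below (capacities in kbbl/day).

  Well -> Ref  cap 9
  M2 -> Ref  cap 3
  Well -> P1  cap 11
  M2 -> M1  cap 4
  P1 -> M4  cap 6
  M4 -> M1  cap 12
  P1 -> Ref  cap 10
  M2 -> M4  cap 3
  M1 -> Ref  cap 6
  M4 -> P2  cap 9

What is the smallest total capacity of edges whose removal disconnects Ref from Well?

20

Augment Well→Ref: bottleneck 9, flow now 9.
Augment Well→P1→Ref: bottleneck 10, flow now 19.
Augment Well→P1→M4→M1→Ref: bottleneck 1, flow now 20.
No augmenting path remains; maximum flow = 20.
By max-flow min-cut, the minimum cut capacity equals the max flow.
In the residual graph, reachable from Well: {Well}.
Min-cut edges: Well→P1 (11), Well→Ref (9); capacity 11 + 9 = 20.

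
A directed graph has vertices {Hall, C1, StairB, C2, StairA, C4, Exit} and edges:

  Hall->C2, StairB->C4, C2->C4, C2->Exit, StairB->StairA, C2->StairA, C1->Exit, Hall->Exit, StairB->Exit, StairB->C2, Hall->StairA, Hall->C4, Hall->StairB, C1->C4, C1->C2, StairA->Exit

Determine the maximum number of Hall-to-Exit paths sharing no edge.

4

Assign every edge capacity 1; by Menger, the answer equals the max flow.
Path Hall→Exit (+1); total 1.
Path Hall→StairB→Exit (+1); total 2.
Path Hall→C2→Exit (+1); total 3.
Path Hall→StairA→Exit (+1); total 4.
No residual Hall→Exit path; max flow = 4.
Certifying cut of size 4: {Hall→C2, Hall→Exit, Hall→StairA, Hall→StairB}.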